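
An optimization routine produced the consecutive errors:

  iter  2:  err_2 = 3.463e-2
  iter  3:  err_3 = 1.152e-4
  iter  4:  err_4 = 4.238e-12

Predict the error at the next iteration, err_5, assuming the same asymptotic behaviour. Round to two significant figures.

First estimate the order: p ≈ ln(err_4/err_3) / ln(err_3/err_2) = ln(4.238e-12/1.152e-4)/ln(1.152e-4/3.463e-2) = ln(3.67882e-08)/ln(0.0033266) ≈ 3.0001.
Then err_5 ≈ err_4·(err_4/err_3)^p = 4.238e-12·(3.67882e-08)^3.0001 = 4.238e-12·4.9703e-23 ≈ 2.106e-34.

2.1e-34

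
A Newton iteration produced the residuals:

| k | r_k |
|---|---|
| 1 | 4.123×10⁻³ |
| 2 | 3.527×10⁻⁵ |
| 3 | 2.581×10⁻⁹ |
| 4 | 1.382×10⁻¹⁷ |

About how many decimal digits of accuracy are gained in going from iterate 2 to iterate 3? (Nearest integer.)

Digits gained ≈ log₁₀(r_2/r_3) = log₁₀(3.527×10⁻⁵/2.581×10⁻⁹) = log₁₀(13665.2) ≈ 4.136.

4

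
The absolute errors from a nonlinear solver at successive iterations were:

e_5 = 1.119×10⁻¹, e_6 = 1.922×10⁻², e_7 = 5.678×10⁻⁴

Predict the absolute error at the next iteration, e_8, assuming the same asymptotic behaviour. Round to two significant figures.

First estimate the order: p ≈ ln(e_7/e_6) / ln(e_6/e_5) = ln(5.678×10⁻⁴/1.922×10⁻²)/ln(1.922×10⁻²/1.119×10⁻¹) = ln(0.0295421)/ln(0.171761) ≈ 1.9992.
Then e_8 ≈ e_7·(e_7/e_6)^p = 5.678×10⁻⁴·(0.0295421)^1.9992 = 5.678×10⁻⁴·0.000875198 ≈ 4.969e-07.

5.0e-7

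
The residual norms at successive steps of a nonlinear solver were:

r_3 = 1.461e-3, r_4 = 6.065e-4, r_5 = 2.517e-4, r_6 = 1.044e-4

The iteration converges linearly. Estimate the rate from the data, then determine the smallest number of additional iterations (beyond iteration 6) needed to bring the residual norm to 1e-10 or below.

16

Rate ρ ≈ r_6/r_5 = 1.044e-4/2.517e-4 = 0.4148.
After j more steps, r_{6+j} ≈ 1.044e-4·ρ^j; need ρ^j ≤ 1e-10/1.044e-4 = 9.57854e-07.
j ≥ ln(9.57854e-07)/ln(0.4148) = -13.8586/-0.87996 = 15.749.
So 16 more iterations are needed.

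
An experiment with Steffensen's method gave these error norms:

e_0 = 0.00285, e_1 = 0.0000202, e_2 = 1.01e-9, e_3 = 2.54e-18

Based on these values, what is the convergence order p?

2

Consecutive ratios: e_3/e_2 = 2.54e-18/1.01e-9 = 2.51485e-09, e_2/e_1 = 1.01e-9/0.0000202 = 5e-05.
p ≈ ln(2.51485e-09)/ln(5e-05) = -19.8011/-9.9035 ≈ 2.00.
So the convergence is quadratic (order 2).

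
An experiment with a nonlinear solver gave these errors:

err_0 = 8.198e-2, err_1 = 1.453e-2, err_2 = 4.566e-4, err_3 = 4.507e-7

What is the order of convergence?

2

Consecutive ratios: err_3/err_2 = 4.507e-7/4.566e-4 = 0.000987078, err_2/err_1 = 4.566e-4/1.453e-2 = 0.0314246.
p ≈ ln(0.000987078)/ln(0.0314246) = -6.9208/-3.4602 ≈ 2.00.
So the convergence is quadratic (order 2).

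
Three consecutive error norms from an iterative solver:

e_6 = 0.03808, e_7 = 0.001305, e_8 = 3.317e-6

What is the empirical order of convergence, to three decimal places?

1.771

p ≈ ln(e_8/e_7) / ln(e_7/e_6)
  = ln(3.317e-6/0.001305) / ln(0.001305/0.03808)
  = ln(0.00254176) / ln(0.03427)
  = -5.974899 / -3.373485 ≈ 1.771135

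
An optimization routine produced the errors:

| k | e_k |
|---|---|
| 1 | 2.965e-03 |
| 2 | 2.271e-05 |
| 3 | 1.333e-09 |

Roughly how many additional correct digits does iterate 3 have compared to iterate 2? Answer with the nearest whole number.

Digits gained ≈ log₁₀(e_2/e_3) = log₁₀(2.271e-05/1.333e-09) = log₁₀(17036.8) ≈ 4.231.

4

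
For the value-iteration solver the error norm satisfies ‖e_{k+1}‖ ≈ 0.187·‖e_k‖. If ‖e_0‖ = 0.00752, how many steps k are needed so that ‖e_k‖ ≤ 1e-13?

15

After k steps, ‖e_k‖ ≈ 0.00752·0.187^k.
Need 0.187^k ≤ 1e-13/0.00752 = 1.32979e-11.
k ≥ ln(1.32979e-11)/ln(0.187) = -25.0434/-1.67665 = 14.937.
Smallest integer k = 15.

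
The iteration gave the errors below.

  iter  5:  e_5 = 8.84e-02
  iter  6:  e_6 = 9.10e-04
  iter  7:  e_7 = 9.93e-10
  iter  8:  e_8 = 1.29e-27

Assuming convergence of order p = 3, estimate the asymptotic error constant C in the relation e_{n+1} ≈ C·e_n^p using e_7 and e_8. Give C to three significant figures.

C ≈ e_8 / e_7^3
  = 1.29e-27 / (9.93e-10)^3
  = 1.29e-27 / 9.79147e-28 ≈ 1.3175

1.32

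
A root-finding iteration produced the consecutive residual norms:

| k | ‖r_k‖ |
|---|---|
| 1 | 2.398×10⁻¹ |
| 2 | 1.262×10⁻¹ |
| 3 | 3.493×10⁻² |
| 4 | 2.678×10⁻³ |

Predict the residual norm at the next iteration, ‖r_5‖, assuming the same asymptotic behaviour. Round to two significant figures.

1.6e-5

First estimate the order: p ≈ ln(‖r_4‖/‖r_3‖) / ln(‖r_3‖/‖r_2‖) = ln(2.678×10⁻³/3.493×10⁻²)/ln(3.493×10⁻²/1.262×10⁻¹) = ln(0.0766676)/ln(0.276783) ≈ 1.9994.
Then ‖r_5‖ ≈ ‖r_4‖·(‖r_4‖/‖r_3‖)^p = 2.678×10⁻³·(0.0766676)^1.9994 = 2.678×10⁻³·0.00588699 ≈ 1.577e-05.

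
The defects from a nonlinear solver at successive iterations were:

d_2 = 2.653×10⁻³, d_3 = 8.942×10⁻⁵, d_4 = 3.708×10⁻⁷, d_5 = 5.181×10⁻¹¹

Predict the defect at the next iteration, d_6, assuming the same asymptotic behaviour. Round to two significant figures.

3.0e-17

First estimate the order: p ≈ ln(d_5/d_4) / ln(d_4/d_3) = ln(5.181×10⁻¹¹/3.708×10⁻⁷)/ln(3.708×10⁻⁷/8.942×10⁻⁵) = ln(0.000139725)/ln(0.00414672) ≈ 1.6181.
Then d_6 ≈ d_5·(d_5/d_4)^p = 5.181×10⁻¹¹·(0.000139725)^1.6181 = 5.181×10⁻¹¹·5.78986e-07 ≈ 3e-17.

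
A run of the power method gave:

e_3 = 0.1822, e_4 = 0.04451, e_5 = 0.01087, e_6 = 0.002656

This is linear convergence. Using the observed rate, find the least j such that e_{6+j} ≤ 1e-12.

Rate ρ ≈ e_6/e_5 = 0.002656/0.01087 = 0.2443.
After j more steps, e_{6+j} ≈ 0.002656·ρ^j; need ρ^j ≤ 1e-12/0.002656 = 3.76506e-10.
j ≥ ln(3.76506e-10)/ln(0.2443) = -21.7001/-1.40936 = 15.397.
So 16 more iterations are needed.

16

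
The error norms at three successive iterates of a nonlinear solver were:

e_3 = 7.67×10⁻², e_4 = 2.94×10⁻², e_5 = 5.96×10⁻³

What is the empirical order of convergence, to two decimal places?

p ≈ ln(e_5/e_4) / ln(e_4/e_3)
  = ln(5.96×10⁻³/2.94×10⁻²) / ln(2.94×10⁻²/7.67×10⁻²)
  = ln(0.202721) / ln(0.383312)
  = -1.59592 / -0.95891 ≈ 1.66431

1.66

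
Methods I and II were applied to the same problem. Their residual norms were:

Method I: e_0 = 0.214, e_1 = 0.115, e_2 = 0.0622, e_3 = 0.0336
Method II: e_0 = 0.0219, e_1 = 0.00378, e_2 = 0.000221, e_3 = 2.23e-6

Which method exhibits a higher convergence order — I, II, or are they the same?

II

Method I: p ≈ ln(0.0336/0.0622)/ln(0.0622/0.115) ≈ 1.00.
Method II: p ≈ ln(2.23e-6/0.000221)/ln(0.000221/0.00378) ≈ 1.62.
Method II has the higher order (≈1.6 vs ≈1.0).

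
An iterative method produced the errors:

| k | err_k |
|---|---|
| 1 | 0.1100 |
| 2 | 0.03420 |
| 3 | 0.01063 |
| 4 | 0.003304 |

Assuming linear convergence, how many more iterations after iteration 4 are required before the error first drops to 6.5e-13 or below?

20

Rate ρ ≈ err_4/err_3 = 0.003304/0.01063 = 0.3108.
After j more steps, err_{4+j} ≈ 0.003304·ρ^j; need ρ^j ≤ 6.5e-13/0.003304 = 1.96731e-10.
j ≥ ln(1.96731e-10)/ln(0.3108) = -22.3492/-1.16861 = 19.125.
So 20 more iterations are needed.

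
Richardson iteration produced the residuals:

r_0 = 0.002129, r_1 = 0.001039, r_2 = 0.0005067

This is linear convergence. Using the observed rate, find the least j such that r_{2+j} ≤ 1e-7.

12

Rate ρ ≈ r_2/r_1 = 0.0005067/0.001039 = 0.4877.
After j more steps, r_{2+j} ≈ 0.0005067·ρ^j; need ρ^j ≤ 1e-7/0.0005067 = 0.000197355.
j ≥ ln(0.000197355)/ln(0.4877) = -8.5305/-0.71805 = 11.880.
So 12 more iterations are needed.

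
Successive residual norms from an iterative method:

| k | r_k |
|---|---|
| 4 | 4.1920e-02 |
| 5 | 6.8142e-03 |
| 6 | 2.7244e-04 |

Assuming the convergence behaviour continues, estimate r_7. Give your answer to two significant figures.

First estimate the order: p ≈ ln(r_6/r_5) / ln(r_5/r_4) = ln(2.7244e-04/6.8142e-03)/ln(6.8142e-03/4.1920e-02) = ln(0.0399812)/ln(0.162552) ≈ 1.7720.
Then r_7 ≈ r_6·(r_6/r_5)^p = 2.7244e-04·(0.0399812)^1.7720 = 2.7244e-04·0.00333034 ≈ 9.073e-07.

9.1e-7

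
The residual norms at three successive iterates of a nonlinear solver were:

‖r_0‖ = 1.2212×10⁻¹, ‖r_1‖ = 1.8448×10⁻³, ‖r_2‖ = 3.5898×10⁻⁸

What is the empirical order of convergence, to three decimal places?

p ≈ ln(‖r_2‖/‖r_1‖) / ln(‖r_1‖/‖r_0‖)
  = ln(3.5898×10⁻⁸/1.8448×10⁻³) / ln(1.8448×10⁻³/1.2212×10⁻¹)
  = ln(1.9459e-05) / ln(0.0151065)
  = -10.847201 / -4.192630 ≈ 2.587207

2.587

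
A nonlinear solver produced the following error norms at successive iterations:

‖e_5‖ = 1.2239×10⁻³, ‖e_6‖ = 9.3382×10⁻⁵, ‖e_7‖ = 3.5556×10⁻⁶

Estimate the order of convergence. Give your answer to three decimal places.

1.270

p ≈ ln(‖e_7‖/‖e_6‖) / ln(‖e_6‖/‖e_5‖)
  = ln(3.5556×10⁻⁶/9.3382×10⁻⁵) / ln(9.3382×10⁻⁵/1.2239×10⁻³)
  = ln(0.0380759) / ln(0.0762987)
  = -3.268174 / -2.573099 ≈ 1.270131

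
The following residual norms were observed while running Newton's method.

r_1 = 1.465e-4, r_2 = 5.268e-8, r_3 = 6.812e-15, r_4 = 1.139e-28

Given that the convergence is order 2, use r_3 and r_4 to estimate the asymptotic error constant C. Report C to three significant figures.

C ≈ r_4 / r_3^2
  = 1.139e-28 / (6.812e-15)^2
  = 1.139e-28 / 4.64033e-29 ≈ 2.4546

2.45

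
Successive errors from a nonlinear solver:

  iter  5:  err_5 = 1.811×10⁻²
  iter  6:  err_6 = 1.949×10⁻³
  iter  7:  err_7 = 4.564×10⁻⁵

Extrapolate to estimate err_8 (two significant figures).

8.2e-8

First estimate the order: p ≈ ln(err_7/err_6) / ln(err_6/err_5) = ln(4.564×10⁻⁵/1.949×10⁻³)/ln(1.949×10⁻³/1.811×10⁻²) = ln(0.0234171)/ln(0.10762) ≈ 1.6842.
Then err_8 ≈ err_7·(err_7/err_6)^p = 4.564×10⁻⁵·(0.0234171)^1.6842 = 4.564×10⁻⁵·0.0017946 ≈ 8.191e-08.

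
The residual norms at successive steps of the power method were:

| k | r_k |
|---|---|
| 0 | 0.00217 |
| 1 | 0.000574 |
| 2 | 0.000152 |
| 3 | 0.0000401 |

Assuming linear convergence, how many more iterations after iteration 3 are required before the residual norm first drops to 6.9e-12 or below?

12

Rate ρ ≈ r_3/r_2 = 0.0000401/0.000152 = 0.2638.
After j more steps, r_{3+j} ≈ 0.0000401·ρ^j; need ρ^j ≤ 6.9e-12/0.0000401 = 1.7207e-07.
j ≥ ln(1.7207e-07)/ln(0.2638) = -15.5754/-1.33256 = 11.688.
So 12 more iterations are needed.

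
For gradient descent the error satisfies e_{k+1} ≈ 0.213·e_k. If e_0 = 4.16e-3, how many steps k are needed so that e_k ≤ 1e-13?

After k steps, e_k ≈ 4.16e-3·0.213^k.
Need 0.213^k ≤ 1e-13/4.16e-3 = 2.40385e-11.
k ≥ ln(2.40385e-11)/ln(0.213) = -24.4514/-1.54646 = 15.811.
Smallest integer k = 16.

16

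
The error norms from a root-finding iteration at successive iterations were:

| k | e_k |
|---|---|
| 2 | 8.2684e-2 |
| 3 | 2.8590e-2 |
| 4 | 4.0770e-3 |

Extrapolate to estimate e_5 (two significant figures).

1.1e-4

First estimate the order: p ≈ ln(e_4/e_3) / ln(e_3/e_2) = ln(4.0770e-3/2.8590e-2)/ln(2.8590e-2/8.2684e-2) = ln(0.142602)/ln(0.345774) ≈ 1.8340.
Then e_5 ≈ e_4·(e_4/e_3)^p = 4.0770e-3·(0.142602)^1.8340 = 4.0770e-3·0.0280974 ≈ 0.0001146.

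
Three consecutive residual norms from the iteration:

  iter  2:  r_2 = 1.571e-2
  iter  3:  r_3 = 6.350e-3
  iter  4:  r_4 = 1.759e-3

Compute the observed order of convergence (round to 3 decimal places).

1.417

p ≈ ln(r_4/r_3) / ln(r_3/r_2)
  = ln(1.759e-3/6.350e-3) / ln(6.350e-3/1.571e-2)
  = ln(0.277008) / ln(0.404201)
  = -1.283709 / -0.905843 ≈ 1.417143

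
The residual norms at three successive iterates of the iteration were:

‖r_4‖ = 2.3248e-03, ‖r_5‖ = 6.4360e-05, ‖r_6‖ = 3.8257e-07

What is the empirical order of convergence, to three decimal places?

p ≈ ln(‖r_6‖/‖r_5‖) / ln(‖r_5‖/‖r_4‖)
  = ln(3.8257e-07/6.4360e-05) / ln(6.4360e-05/2.3248e-03)
  = ln(0.00594422) / ln(0.0276841)
  = -5.125336 / -3.586897 ≈ 1.428905

1.429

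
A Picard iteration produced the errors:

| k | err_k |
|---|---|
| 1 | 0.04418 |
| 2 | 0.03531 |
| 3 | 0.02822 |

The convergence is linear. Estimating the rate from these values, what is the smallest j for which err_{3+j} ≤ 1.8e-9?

74

Rate ρ ≈ err_3/err_2 = 0.02822/0.03531 = 0.7992.
After j more steps, err_{3+j} ≈ 0.02822·ρ^j; need ρ^j ≤ 1.8e-9/0.02822 = 6.37845e-08.
j ≥ ln(6.37845e-08)/ln(0.7992) = -16.5678/-0.22414 = 73.917.
So 74 more iterations are needed.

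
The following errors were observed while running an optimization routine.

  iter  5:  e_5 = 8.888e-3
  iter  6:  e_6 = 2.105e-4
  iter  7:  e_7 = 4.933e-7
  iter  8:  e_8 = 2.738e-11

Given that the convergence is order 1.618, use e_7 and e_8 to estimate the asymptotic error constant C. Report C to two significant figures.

C ≈ e_8 / e_7^1.618
  = 2.738e-11 / (4.933e-7)^1.618
  = 2.738e-11 / 6.24387e-11 ≈ 0.43851

0.44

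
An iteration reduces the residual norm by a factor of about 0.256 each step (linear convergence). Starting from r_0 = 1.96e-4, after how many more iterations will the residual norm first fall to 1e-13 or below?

16

After k steps, r_k ≈ 1.96e-4·0.256^k.
Need 0.256^k ≤ 1e-13/1.96e-4 = 5.10204e-10.
k ≥ ln(5.10204e-10)/ln(0.256) = -21.3962/-1.36258 = 15.703.
Smallest integer k = 16.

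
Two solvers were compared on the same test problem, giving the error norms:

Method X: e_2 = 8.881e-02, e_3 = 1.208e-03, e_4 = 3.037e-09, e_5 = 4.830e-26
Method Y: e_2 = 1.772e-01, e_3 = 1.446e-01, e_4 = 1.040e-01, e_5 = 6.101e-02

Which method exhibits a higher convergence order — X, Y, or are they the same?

X

Method X: p ≈ ln(4.830e-26/3.037e-09)/ln(3.037e-09/1.208e-03) ≈ 3.00.
Method Y: p ≈ ln(6.101e-02/1.040e-01)/ln(1.040e-01/1.446e-01) ≈ 1.62.
Method X has the higher order (≈3.0 vs ≈1.6).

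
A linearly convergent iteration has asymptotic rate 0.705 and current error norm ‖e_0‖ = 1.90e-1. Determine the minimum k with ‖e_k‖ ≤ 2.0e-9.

After k steps, ‖e_k‖ ≈ 1.90e-1·0.705^k.
Need 0.705^k ≤ 2.0e-9/1.90e-1 = 1.05263e-08.
k ≥ ln(1.05263e-08)/ln(0.705) = -18.3694/-0.34956 = 52.550.
Smallest integer k = 53.

53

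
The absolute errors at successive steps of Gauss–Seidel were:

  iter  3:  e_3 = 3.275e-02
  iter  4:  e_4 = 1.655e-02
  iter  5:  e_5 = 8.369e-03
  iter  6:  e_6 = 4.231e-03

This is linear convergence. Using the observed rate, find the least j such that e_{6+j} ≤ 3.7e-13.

Rate ρ ≈ e_6/e_5 = 4.231e-03/8.369e-03 = 0.5056.
After j more steps, e_{6+j} ≈ 4.231e-03·ρ^j; need ρ^j ≤ 3.7e-13/4.231e-03 = 8.74498e-11.
j ≥ ln(8.74498e-11)/ln(0.5056) = -23.1600/-0.68201 = 33.958.
So 34 more iterations are needed.

34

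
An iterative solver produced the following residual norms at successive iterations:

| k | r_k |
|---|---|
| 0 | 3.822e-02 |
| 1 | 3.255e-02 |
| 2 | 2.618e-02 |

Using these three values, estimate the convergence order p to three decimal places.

p ≈ ln(r_2/r_1) / ln(r_1/r_0)
  = ln(2.618e-02/3.255e-02) / ln(3.255e-02/3.822e-02)
  = ln(0.804301) / ln(0.851648)
  = -0.217782 / -0.160582 ≈ 1.356204

1.356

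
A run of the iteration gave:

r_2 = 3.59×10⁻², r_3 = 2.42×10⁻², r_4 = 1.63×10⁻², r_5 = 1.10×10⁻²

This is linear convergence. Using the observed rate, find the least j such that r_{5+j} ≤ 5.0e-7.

26

Rate ρ ≈ r_5/r_4 = 1.10×10⁻²/1.63×10⁻² = 0.6748.
After j more steps, r_{5+j} ≈ 1.10×10⁻²·ρ^j; need ρ^j ≤ 5.0e-7/1.10×10⁻² = 4.54545e-05.
j ≥ ln(4.54545e-05)/ln(0.6748) = -9.9988/-0.39334 = 25.420.
So 26 more iterations are needed.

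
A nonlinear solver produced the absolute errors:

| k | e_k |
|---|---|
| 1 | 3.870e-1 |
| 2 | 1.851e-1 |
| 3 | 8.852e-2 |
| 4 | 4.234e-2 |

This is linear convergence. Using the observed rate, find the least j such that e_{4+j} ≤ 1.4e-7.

Rate ρ ≈ e_4/e_3 = 4.234e-2/8.852e-2 = 0.4783.
After j more steps, e_{4+j} ≈ 4.234e-2·ρ^j; need ρ^j ≤ 1.4e-7/4.234e-2 = 3.30657e-06.
j ≥ ln(3.30657e-06)/ln(0.4783) = -12.6196/-0.73752 = 17.111.
So 18 more iterations are needed.

18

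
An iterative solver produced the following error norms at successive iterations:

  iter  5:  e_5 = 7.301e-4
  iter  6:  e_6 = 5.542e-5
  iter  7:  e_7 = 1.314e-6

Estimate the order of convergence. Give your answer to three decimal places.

p ≈ ln(e_7/e_6) / ln(e_6/e_5)
  = ln(1.314e-6/5.542e-5) / ln(5.542e-5/7.301e-4)
  = ln(0.0237099) / ln(0.0759074)
  = -3.741863 / -2.578241 ≈ 1.451324

1.451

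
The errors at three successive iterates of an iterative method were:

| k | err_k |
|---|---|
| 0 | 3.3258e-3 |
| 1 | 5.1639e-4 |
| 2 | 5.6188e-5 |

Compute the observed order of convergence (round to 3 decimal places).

p ≈ ln(err_2/err_1) / ln(err_1/err_0)
  = ln(5.6188e-5/5.1639e-4) / ln(5.1639e-4/3.3258e-3)
  = ln(0.108809) / ln(0.155268)
  = -2.218161 / -1.862603 ≈ 1.190893

1.191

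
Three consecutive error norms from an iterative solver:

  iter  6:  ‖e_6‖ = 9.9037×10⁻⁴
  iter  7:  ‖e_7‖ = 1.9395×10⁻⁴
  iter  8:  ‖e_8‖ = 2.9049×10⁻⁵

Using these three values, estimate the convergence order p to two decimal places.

p ≈ ln(‖e_8‖/‖e_7‖) / ln(‖e_7‖/‖e_6‖)
  = ln(2.9049×10⁻⁵/1.9395×10⁻⁴) / ln(1.9395×10⁻⁴/9.9037×10⁻⁴)
  = ln(0.149776) / ln(0.195836)
  = -1.89861 / -1.63048 ≈ 1.16445

1.16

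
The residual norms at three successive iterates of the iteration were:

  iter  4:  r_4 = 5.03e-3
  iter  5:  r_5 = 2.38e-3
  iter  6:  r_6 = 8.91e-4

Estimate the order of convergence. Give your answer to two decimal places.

p ≈ ln(r_6/r_5) / ln(r_5/r_4)
  = ln(8.91e-4/2.38e-3) / ln(2.38e-3/5.03e-3)
  = ln(0.37437) / ln(0.473161)
  = -0.98251 / -0.74832 ≈ 1.31295

1.31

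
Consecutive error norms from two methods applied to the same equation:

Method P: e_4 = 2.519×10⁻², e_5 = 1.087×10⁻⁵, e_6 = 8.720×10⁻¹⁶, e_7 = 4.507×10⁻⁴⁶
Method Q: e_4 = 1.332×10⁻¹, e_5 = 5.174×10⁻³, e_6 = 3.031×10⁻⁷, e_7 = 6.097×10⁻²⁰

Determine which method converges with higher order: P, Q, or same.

Method P: p ≈ ln(4.507×10⁻⁴⁶/8.720×10⁻¹⁶)/ln(8.720×10⁻¹⁶/1.087×10⁻⁵) ≈ 3.00.
Method Q: p ≈ ln(6.097×10⁻²⁰/3.031×10⁻⁷)/ln(3.031×10⁻⁷/5.174×10⁻³) ≈ 3.00.
Both orders ≈ 3.0 — effectively the same.

same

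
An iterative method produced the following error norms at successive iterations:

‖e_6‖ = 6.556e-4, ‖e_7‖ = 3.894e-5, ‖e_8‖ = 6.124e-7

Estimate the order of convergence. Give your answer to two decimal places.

p ≈ ln(‖e_8‖/‖e_7‖) / ln(‖e_7‖/‖e_6‖)
  = ln(6.124e-7/3.894e-5) / ln(3.894e-5/6.556e-4)
  = ln(0.0157268) / ln(0.059396)
  = -4.15239 / -2.82353 ≈ 1.47064

1.47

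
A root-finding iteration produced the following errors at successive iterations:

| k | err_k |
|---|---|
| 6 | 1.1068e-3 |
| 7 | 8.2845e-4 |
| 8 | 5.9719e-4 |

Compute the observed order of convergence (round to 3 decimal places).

p ≈ ln(err_8/err_7) / ln(err_7/err_6)
  = ln(5.9719e-4/8.2845e-4) / ln(8.2845e-4/1.1068e-3)
  = ln(0.720852) / ln(0.748509)
  = -0.327321 / -0.289672 ≈ 1.129971

1.130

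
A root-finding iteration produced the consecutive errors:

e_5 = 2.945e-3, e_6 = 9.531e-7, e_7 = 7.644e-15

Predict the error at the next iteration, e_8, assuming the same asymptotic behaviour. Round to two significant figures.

First estimate the order: p ≈ ln(e_7/e_6) / ln(e_6/e_5) = ln(7.644e-15/9.531e-7)/ln(9.531e-7/2.945e-3) = ln(8.02014e-09)/ln(0.000323633) ≈ 2.3198.
Then e_8 ≈ e_7·(e_7/e_6)^p = 7.644e-15·(8.02014e-09)^2.3198 = 7.644e-15·1.657e-19 ≈ 1.267e-33.

1.3e-33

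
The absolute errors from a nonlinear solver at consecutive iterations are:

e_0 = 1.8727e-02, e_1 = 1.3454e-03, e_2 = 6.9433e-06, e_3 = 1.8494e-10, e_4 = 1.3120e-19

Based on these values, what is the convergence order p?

Consecutive ratios: e_4/e_3 = 1.3120e-19/1.8494e-10 = 7.09419e-10, e_3/e_2 = 1.8494e-10/6.9433e-06 = 2.66357e-05.
p ≈ ln(7.09419e-10)/ln(2.66357e-05) = -21.0666/-10.5333 ≈ 2.00.
So the convergence is quadratic (order 2).

2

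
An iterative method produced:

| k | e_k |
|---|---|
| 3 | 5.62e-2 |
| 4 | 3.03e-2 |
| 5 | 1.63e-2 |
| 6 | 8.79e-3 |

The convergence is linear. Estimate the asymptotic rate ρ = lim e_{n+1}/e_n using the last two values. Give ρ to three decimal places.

ρ ≈ e_6/e_5 = 8.79e-3/1.63e-2 = 0.53926

0.539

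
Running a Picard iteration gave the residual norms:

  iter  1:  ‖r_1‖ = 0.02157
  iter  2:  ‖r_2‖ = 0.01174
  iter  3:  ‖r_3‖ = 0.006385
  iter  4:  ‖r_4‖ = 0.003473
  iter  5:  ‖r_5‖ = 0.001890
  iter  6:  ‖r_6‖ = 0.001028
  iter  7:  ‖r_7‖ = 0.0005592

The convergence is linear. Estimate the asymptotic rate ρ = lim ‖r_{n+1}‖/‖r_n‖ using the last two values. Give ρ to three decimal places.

ρ ≈ ‖r_7‖/‖r_6‖ = 0.0005592/0.001028 = 0.54397

0.544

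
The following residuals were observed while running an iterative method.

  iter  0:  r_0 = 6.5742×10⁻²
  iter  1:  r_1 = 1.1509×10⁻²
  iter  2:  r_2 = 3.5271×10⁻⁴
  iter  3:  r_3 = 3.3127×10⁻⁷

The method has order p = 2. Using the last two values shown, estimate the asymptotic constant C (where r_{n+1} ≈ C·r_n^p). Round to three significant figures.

2.66

C ≈ r_3 / r_2^2
  = 3.3127×10⁻⁷ / (3.5271×10⁻⁴)^2
  = 3.3127×10⁻⁷ / 1.24404e-07 ≈ 2.6628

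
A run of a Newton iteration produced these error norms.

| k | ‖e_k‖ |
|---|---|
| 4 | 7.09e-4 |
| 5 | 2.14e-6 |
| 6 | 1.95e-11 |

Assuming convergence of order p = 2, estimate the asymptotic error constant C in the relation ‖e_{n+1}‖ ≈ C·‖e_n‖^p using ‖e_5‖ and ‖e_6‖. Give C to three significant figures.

C ≈ ‖e_6‖ / ‖e_5‖^2
  = 1.95e-11 / (2.14e-6)^2
  = 1.95e-11 / 4.5796e-12 ≈ 4.258

4.26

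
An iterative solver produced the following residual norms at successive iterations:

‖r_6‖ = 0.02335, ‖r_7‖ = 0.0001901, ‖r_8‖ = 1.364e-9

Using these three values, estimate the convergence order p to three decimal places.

p ≈ ln(‖r_8‖/‖r_7‖) / ln(‖r_7‖/‖r_6‖)
  = ln(1.364e-9/0.0001901) / ln(0.0001901/0.02335)
  = ln(7.17517e-06) / ln(0.00814133)
  = -11.844884 / -4.810802 ≈ 2.462143

2.462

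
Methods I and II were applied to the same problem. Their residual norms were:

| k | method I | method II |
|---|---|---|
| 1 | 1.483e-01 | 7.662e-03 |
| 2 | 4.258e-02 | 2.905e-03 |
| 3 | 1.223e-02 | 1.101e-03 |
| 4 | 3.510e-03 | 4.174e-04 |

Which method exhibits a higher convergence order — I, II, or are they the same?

Method I: p ≈ ln(3.510e-03/1.223e-02)/ln(1.223e-02/4.258e-02) ≈ 1.00.
Method II: p ≈ ln(4.174e-04/1.101e-03)/ln(1.101e-03/2.905e-03) ≈ 1.00.
Both orders ≈ 1.0 — effectively the same.

same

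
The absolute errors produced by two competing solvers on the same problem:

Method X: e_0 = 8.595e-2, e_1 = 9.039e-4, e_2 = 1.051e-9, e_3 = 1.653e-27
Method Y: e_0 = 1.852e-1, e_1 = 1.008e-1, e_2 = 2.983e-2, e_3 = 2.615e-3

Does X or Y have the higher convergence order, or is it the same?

Method X: p ≈ ln(1.653e-27/1.051e-9)/ln(1.051e-9/9.039e-4) ≈ 3.00.
Method Y: p ≈ ln(2.615e-3/2.983e-2)/ln(2.983e-2/1.008e-1) ≈ 2.00.
Method X has the higher order (≈3.0 vs ≈2.0).

X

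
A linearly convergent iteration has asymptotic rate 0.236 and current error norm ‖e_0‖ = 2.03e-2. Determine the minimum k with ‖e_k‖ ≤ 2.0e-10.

After k steps, ‖e_k‖ ≈ 2.03e-2·0.236^k.
Need 0.236^k ≤ 2.0e-10/2.03e-2 = 9.85222e-09.
k ≥ ln(9.85222e-09)/ln(0.236) = -18.4356/-1.44392 = 12.768.
Smallest integer k = 13.

13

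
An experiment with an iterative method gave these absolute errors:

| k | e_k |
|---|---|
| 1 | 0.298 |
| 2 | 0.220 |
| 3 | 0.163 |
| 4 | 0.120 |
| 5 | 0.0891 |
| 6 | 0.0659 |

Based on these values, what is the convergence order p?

1

Consecutive ratios: e_6/e_5 = 0.0659/0.0891 = 0.739618, e_5/e_4 = 0.0891/0.120 = 0.7425.
p ≈ ln(0.739618)/ln(0.7425) = -0.3016/-0.2977 ≈ 1.01.
So the convergence is linear (order 1).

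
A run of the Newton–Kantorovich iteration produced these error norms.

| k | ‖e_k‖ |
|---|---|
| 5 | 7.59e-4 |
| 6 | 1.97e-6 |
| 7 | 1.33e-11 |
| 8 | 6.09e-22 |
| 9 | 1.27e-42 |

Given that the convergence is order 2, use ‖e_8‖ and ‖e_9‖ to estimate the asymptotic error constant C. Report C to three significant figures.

3.42

C ≈ ‖e_9‖ / ‖e_8‖^2
  = 1.27e-42 / (6.09e-22)^2
  = 1.27e-42 / 3.70881e-43 ≈ 3.4243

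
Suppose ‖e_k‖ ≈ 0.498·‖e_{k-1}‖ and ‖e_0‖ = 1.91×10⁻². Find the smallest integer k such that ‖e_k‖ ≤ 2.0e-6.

After k steps, ‖e_k‖ ≈ 1.91×10⁻²·0.498^k.
Need 0.498^k ≤ 2.0e-6/1.91×10⁻² = 0.000104712.
k ≥ ln(0.000104712)/ln(0.498) = -9.1643/-0.69716 = 13.145.
Smallest integer k = 14.

14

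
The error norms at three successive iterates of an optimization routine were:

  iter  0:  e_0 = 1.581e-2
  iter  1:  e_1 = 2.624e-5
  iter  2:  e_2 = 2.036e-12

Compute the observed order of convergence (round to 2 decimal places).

2.56

p ≈ ln(e_2/e_1) / ln(e_1/e_0)
  = ln(2.036e-12/2.624e-5) / ln(2.624e-5/1.581e-2)
  = ln(7.75915e-08) / ln(0.00165971)
  = -16.37181 / -6.40111 ≈ 2.55765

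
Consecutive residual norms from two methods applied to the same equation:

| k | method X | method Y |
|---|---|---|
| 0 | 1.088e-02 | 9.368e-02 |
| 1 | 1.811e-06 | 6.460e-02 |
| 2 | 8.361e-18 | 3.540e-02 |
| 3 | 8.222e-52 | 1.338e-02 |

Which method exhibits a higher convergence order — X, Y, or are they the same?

X

Method X: p ≈ ln(8.222e-52/8.361e-18)/ln(8.361e-18/1.811e-06) ≈ 3.00.
Method Y: p ≈ ln(1.338e-02/3.540e-02)/ln(3.540e-02/6.460e-02) ≈ 1.62.
Method X has the higher order (≈3.0 vs ≈1.6).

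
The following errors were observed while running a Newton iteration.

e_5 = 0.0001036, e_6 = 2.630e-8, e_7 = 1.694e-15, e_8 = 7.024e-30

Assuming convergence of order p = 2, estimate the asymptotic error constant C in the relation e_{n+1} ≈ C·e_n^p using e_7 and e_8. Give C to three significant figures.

2.45

C ≈ e_8 / e_7^2
  = 7.024e-30 / (1.694e-15)^2
  = 7.024e-30 / 2.86964e-30 ≈ 2.4477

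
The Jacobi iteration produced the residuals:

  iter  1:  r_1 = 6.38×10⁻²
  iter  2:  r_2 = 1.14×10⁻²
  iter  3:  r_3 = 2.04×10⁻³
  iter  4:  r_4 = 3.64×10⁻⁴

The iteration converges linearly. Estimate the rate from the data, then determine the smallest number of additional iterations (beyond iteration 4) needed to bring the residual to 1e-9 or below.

8

Rate ρ ≈ r_4/r_3 = 3.64×10⁻⁴/2.04×10⁻³ = 0.1784.
After j more steps, r_{4+j} ≈ 3.64×10⁻⁴·ρ^j; need ρ^j ≤ 1e-9/3.64×10⁻⁴ = 2.74725e-06.
j ≥ ln(2.74725e-06)/ln(0.1784) = -12.8049/-1.72373 = 7.429.
So 8 more iterations are needed.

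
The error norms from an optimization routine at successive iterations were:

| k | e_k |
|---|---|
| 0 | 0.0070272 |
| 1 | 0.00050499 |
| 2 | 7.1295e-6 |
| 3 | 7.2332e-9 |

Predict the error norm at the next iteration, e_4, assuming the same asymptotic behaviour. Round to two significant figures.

1.0e-13

First estimate the order: p ≈ ln(e_3/e_2) / ln(e_2/e_1) = ln(7.2332e-9/7.1295e-6)/ln(7.1295e-6/0.00050499) = ln(0.00101455)/ln(0.0141181) ≈ 1.6180.
Then e_4 ≈ e_3·(e_3/e_2)^p = 7.2332e-9·(0.00101455)^1.6180 = 7.2332e-9·1.43268e-05 ≈ 1.036e-13.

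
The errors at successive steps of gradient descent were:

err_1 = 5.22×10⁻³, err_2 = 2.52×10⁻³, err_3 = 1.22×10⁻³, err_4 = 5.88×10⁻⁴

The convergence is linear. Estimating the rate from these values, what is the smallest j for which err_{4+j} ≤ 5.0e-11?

Rate ρ ≈ err_4/err_3 = 5.88×10⁻⁴/1.22×10⁻³ = 0.4820.
After j more steps, err_{4+j} ≈ 5.88×10⁻⁴·ρ^j; need ρ^j ≤ 5.0e-11/5.88×10⁻⁴ = 8.5034e-08.
j ≥ ln(8.5034e-08)/ln(0.4820) = -16.2802/-0.72981 = 22.307.
So 23 more iterations are needed.

23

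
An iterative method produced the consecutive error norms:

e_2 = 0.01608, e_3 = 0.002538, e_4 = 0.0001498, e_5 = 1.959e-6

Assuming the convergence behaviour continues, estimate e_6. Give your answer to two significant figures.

First estimate the order: p ≈ ln(e_5/e_4) / ln(e_4/e_3) = ln(1.959e-6/0.0001498)/ln(0.0001498/0.002538) = ln(0.0130774)/ln(0.0590229) ≈ 1.5326.
Then e_6 ≈ e_5·(e_5/e_4)^p = 1.959e-6·(0.0130774)^1.5326 = 1.959e-6·0.00129832 ≈ 2.543e-09.

2.5e-9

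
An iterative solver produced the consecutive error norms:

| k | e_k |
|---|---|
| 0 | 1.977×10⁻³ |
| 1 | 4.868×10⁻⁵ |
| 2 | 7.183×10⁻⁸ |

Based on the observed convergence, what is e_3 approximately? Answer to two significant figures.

First estimate the order: p ≈ ln(e_2/e_1) / ln(e_1/e_0) = ln(7.183×10⁻⁸/4.868×10⁻⁵)/ln(4.868×10⁻⁵/1.977×10⁻³) = ln(0.00147555)/ln(0.0246232) ≈ 1.7599.
Then e_3 ≈ e_2·(e_2/e_1)^p = 7.183×10⁻⁸·(0.00147555)^1.7599 = 7.183×10⁻⁸·1.04146e-05 ≈ 7.481e-13.

7.5e-13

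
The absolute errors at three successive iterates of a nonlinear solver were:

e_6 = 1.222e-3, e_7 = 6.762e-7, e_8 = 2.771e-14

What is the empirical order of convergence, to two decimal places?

2.27

p ≈ ln(e_8/e_7) / ln(e_7/e_6)
  = ln(2.771e-14/6.762e-7) / ln(6.762e-7/1.222e-3)
  = ln(4.0979e-08) / ln(0.000553355)
  = -17.01021 / -7.49951 ≈ 2.26818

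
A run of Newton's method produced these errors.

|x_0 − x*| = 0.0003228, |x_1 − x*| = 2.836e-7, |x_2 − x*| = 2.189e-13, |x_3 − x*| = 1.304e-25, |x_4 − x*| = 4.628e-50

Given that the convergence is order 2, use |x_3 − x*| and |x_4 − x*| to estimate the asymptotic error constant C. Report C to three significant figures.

2.72

C ≈ |x_4 − x*| / |x_3 − x*|^2
  = 4.628e-50 / (1.304e-25)^2
  = 4.628e-50 / 1.70042e-50 ≈ 2.7217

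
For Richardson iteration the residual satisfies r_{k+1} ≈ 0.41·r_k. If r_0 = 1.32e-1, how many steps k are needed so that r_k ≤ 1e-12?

29

After k steps, r_k ≈ 1.32e-1·0.41^k.
Need 0.41^k ≤ 1e-12/1.32e-1 = 7.57576e-12.
k ≥ ln(7.57576e-12)/ln(0.41) = -25.6061/-0.89160 = 28.719.
Smallest integer k = 29.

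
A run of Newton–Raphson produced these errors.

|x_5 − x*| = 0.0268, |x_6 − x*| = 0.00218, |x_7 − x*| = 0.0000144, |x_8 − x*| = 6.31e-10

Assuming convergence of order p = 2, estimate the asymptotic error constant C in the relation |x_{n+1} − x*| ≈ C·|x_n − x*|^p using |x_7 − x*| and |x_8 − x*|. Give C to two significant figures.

3.0

C ≈ |x_8 − x*| / |x_7 − x*|^2
  = 6.31e-10 / (0.0000144)^2
  = 6.31e-10 / 2.0736e-10 ≈ 3.043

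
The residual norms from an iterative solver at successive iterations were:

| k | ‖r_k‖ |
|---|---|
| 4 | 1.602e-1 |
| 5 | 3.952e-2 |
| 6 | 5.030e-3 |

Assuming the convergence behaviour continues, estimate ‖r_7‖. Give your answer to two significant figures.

First estimate the order: p ≈ ln(‖r_6‖/‖r_5‖) / ln(‖r_5‖/‖r_4‖) = ln(5.030e-3/3.952e-2)/ln(3.952e-2/1.602e-1) = ln(0.127277)/ln(0.246692) ≈ 1.4728.
Then ‖r_7‖ ≈ ‖r_6‖·(‖r_6‖/‖r_5‖)^p = 5.030e-3·(0.127277)^1.4728 = 5.030e-3·0.0480259 ≈ 0.0002416.

2.4e-4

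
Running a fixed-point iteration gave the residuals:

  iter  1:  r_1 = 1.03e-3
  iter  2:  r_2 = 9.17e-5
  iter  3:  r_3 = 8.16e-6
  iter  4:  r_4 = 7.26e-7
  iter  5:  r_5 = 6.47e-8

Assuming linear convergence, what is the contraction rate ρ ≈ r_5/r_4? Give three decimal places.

ρ ≈ r_5/r_4 = 6.47e-8/7.26e-7 = 0.08912

0.089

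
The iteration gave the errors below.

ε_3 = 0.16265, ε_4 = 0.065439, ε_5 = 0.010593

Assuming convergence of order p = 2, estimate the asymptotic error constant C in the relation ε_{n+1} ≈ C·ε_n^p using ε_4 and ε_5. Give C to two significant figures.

2.5

C ≈ ε_5 / ε_4^2
  = 0.010593 / (0.065439)^2
  = 0.010593 / 0.00428226 ≈ 2.4737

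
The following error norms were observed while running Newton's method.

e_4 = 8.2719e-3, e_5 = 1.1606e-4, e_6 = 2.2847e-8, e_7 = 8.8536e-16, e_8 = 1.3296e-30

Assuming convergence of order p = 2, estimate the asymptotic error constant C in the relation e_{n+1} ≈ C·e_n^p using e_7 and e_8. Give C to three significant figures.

1.70

C ≈ e_8 / e_7^2
  = 1.3296e-30 / (8.8536e-16)^2
  = 1.3296e-30 / 7.83862e-31 ≈ 1.6962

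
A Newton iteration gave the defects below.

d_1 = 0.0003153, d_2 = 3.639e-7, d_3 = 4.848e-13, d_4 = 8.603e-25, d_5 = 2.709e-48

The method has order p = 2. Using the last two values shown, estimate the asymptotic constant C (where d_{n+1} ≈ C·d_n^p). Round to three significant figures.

C ≈ d_5 / d_4^2
  = 2.709e-48 / (8.603e-25)^2
  = 2.709e-48 / 7.40116e-49 ≈ 3.6602

3.66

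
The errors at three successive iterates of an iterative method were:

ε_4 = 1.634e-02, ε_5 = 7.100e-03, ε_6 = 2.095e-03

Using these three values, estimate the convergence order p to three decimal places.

1.464

p ≈ ln(ε_6/ε_5) / ln(ε_5/ε_4)
  = ln(2.095e-03/7.100e-03) / ln(7.100e-03/1.634e-02)
  = ln(0.29507) / ln(0.434517)
  = -1.220543 / -0.833520 ≈ 1.464324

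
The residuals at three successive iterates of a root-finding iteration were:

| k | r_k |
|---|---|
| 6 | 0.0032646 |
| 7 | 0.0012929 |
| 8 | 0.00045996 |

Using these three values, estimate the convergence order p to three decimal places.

1.116

p ≈ ln(r_8/r_7) / ln(r_7/r_6)
  = ln(0.00045996/0.0012929) / ln(0.0012929/0.0032646)
  = ln(0.355758) / ln(0.396036)
  = -1.033505 / -0.926250 ≈ 1.115795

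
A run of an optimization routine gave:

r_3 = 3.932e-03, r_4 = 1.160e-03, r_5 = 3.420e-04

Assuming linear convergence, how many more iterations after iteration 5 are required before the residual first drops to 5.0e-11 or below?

Rate ρ ≈ r_5/r_4 = 3.420e-04/1.160e-03 = 0.2948.
After j more steps, r_{5+j} ≈ 3.420e-04·ρ^j; need ρ^j ≤ 5.0e-11/3.420e-04 = 1.46199e-07.
j ≥ ln(1.46199e-07)/ln(0.2948) = -15.7383/-1.22146 = 12.885.
So 13 more iterations are needed.

13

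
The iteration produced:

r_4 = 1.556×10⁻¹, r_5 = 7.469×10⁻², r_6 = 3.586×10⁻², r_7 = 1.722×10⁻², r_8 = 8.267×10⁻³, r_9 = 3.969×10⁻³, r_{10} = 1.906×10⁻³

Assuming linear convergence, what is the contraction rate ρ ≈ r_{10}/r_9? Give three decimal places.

ρ ≈ r_{10}/r_9 = 1.906×10⁻³/3.969×10⁻³ = 0.48022

0.480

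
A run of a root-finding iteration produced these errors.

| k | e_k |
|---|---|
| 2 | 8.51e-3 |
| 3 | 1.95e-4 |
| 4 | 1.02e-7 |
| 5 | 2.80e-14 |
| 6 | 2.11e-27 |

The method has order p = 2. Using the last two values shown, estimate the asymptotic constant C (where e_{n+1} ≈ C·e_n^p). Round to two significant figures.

2.7

C ≈ e_6 / e_5^2
  = 2.11e-27 / (2.80e-14)^2
  = 2.11e-27 / 7.84e-28 ≈ 2.6913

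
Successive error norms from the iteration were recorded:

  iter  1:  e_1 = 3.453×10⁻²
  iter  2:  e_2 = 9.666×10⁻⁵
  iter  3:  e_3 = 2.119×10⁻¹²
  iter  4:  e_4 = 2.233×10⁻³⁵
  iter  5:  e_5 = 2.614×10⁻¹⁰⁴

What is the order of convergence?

3

Consecutive ratios: e_5/e_4 = 2.614×10⁻¹⁰⁴/2.233×10⁻³⁵ = 1.17062e-69, e_4/e_3 = 2.233×10⁻³⁵/2.119×10⁻¹² = 1.0538e-23.
p ≈ ln(1.17062e-69)/ln(1.0538e-23) = -158.7208/-52.9071 ≈ 3.00.
So the convergence is cubic (order 3).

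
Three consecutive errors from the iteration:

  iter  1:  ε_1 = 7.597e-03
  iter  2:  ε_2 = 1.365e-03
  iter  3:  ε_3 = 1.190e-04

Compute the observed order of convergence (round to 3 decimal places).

1.421

p ≈ ln(ε_3/ε_2) / ln(ε_2/ε_1)
  = ln(1.190e-04/1.365e-03) / ln(1.365e-03/7.597e-03)
  = ln(0.0871795) / ln(0.179676)
  = -2.439786 / -1.716600 ≈ 1.421290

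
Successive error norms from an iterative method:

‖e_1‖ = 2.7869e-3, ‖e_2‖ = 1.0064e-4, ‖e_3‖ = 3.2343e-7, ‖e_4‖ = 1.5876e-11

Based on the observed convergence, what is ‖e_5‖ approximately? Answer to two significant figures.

First estimate the order: p ≈ ln(‖e_4‖/‖e_3‖) / ln(‖e_3‖/‖e_2‖) = ln(1.5876e-11/3.2343e-7)/ln(3.2343e-7/1.0064e-4) = ln(4.90864e-05)/ln(0.00321373) ≈ 1.7285.
Then ‖e_5‖ ≈ ‖e_4‖·(‖e_4‖/‖e_3‖)^p = 1.5876e-11·(4.90864e-05)^1.7285 = 1.5876e-11·3.56309e-08 ≈ 5.657e-19.

5.7e-19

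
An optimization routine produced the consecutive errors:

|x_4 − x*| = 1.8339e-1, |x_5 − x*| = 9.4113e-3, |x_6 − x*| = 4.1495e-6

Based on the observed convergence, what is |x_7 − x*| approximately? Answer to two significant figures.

7.7e-15

First estimate the order: p ≈ ln(|x_6 − x*|/|x_5 − x*|) / ln(|x_5 − x*|/|x_4 − x*|) = ln(4.1495e-6/9.4113e-3)/ln(9.4113e-3/1.8339e-1) = ln(0.000440906)/ln(0.0513185) ≈ 2.6018.
Then |x_7 − x*| ≈ |x_6 − x*|·(|x_6 − x*|/|x_5 − x*|)^p = 4.1495e-6·(0.000440906)^2.6018 = 4.1495e-6·1.85891e-09 ≈ 7.714e-15.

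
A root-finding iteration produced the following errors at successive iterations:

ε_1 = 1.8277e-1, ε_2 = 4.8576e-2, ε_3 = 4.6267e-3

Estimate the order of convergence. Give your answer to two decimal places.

1.77

p ≈ ln(ε_3/ε_2) / ln(ε_2/ε_1)
  = ln(4.6267e-3/4.8576e-2) / ln(4.8576e-2/1.8277e-1)
  = ln(0.0952466) / ln(0.265777)
  = -2.35129 / -1.32510 ≈ 1.77442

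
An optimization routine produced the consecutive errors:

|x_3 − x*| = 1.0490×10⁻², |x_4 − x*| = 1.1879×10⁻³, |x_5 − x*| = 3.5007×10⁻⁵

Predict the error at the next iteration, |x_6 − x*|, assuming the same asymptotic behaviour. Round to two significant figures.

First estimate the order: p ≈ ln(|x_5 − x*|/|x_4 − x*|) / ln(|x_4 − x*|/|x_3 − x*|) = ln(3.5007×10⁻⁵/1.1879×10⁻³)/ln(1.1879×10⁻³/1.0490×10⁻²) = ln(0.0294697)/ln(0.113241) ≈ 1.6180.
Then |x_6 − x*| ≈ |x_5 − x*|·(|x_5 − x*|/|x_4 − x*|)^p = 3.5007×10⁻⁵·(0.0294697)^1.6180 = 3.5007×10⁻⁵·0.00333772 ≈ 1.168e-07.

1.2e-7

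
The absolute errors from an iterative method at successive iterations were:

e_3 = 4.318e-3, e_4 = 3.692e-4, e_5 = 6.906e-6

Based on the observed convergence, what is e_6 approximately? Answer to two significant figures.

1.1e-8

First estimate the order: p ≈ ln(e_5/e_4) / ln(e_4/e_3) = ln(6.906e-6/3.692e-4)/ln(3.692e-4/4.318e-3) = ln(0.0187053)/ln(0.0855025) ≈ 1.6180.
Then e_6 ≈ e_5·(e_5/e_4)^p = 6.906e-6·(0.0187053)^1.6180 = 6.906e-6·0.0015997 ≈ 1.105e-08.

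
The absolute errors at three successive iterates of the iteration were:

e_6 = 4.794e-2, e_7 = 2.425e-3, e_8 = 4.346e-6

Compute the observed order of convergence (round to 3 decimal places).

p ≈ ln(e_8/e_7) / ln(e_7/e_6)
  = ln(4.346e-6/2.425e-3) / ln(2.425e-3/4.794e-2)
  = ln(0.00179216) / ln(0.0505841)
  = -6.324334 / -2.984118 ≈ 2.119331

2.119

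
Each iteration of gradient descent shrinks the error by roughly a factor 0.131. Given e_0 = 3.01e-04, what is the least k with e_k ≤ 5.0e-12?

9

After k steps, e_k ≈ 3.01e-04·0.131^k.
Need 0.131^k ≤ 5.0e-12/3.01e-04 = 1.66113e-08.
k ≥ ln(1.66113e-08)/ln(0.131) = -17.9132/-2.03256 = 8.813.
Smallest integer k = 9.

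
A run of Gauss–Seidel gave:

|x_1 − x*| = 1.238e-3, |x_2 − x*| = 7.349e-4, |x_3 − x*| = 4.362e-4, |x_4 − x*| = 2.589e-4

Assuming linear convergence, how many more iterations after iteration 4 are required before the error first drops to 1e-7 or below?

16

Rate ρ ≈ |x_4 − x*|/|x_3 − x*| = 2.589e-4/4.362e-4 = 0.5935.
After j more steps, |x_{4+j} − x*| ≈ 2.589e-4·ρ^j; need ρ^j ≤ 1e-7/2.589e-4 = 0.00038625.
j ≥ ln(0.00038625)/ln(0.5935) = -7.8590/-0.52172 = 15.064.
So 16 more iterations are needed.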